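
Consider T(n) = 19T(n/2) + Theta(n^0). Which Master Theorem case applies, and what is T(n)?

Master Theorem for T(n) = 19T(n/2) + O(n^0):

a = 19, b = 2, c = 0
log_b(a) = log_2(19) = 4.2479

Case 1: c = 0 < log_2(19) = 4.2479
T(n) = O(n^(log_2 19))

For T(n) = 19T(n/2) + O(n^0): log_2(19) = 4.2479. This is Case 1 of the Master Theorem (c < log_b(a), work dominated by leaves), giving O(n^(log_2 19)).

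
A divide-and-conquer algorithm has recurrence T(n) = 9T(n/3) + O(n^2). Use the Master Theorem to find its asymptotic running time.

Master Theorem for T(n) = 9T(n/3) + O(n^2):

a = 9, b = 3, c = 2
log_b(a) = log_3(9) = 2.0000

Case 2: c = 2 = log_3(9) = 2.0000
T(n) = O(n^2 log n) = O(n^2 log n)

For T(n) = 9T(n/3) + O(n^2): log_3(9) = 2.0000. This is Case 2 of the Master Theorem (c = log_b(a), equal work at all levels), giving O(n^2 log n).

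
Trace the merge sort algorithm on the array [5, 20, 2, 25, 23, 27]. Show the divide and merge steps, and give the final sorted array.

Merge sort trace:

Split: [5, 20, 2, 25, 23, 27] -> [5, 20, 2] and [25, 23, 27]
  Split: [5, 20, 2] -> [5] and [20, 2]
    Split: [20, 2] -> [20] and [2]
    Merge: [20] + [2] -> [2, 20]
  Merge: [5] + [2, 20] -> [2, 5, 20]
  Split: [25, 23, 27] -> [25] and [23, 27]
    Split: [23, 27] -> [23] and [27]
    Merge: [23] + [27] -> [23, 27]
  Merge: [25] + [23, 27] -> [23, 25, 27]
Merge: [2, 5, 20] + [23, 25, 27] -> [2, 5, 20, 23, 25, 27]

Final sorted array: [2, 5, 20, 23, 25, 27]

The merge sort proceeds by recursively splitting the array and merging sorted halves.
After all merges, the sorted array is [2, 5, 20, 23, 25, 27].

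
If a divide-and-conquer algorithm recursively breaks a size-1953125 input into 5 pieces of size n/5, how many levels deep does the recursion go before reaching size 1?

For divide and conquer with division factor 5:

Problem sizes at each level:
Level 0: 1953125
Level 1: 390625
Level 2: 78125
Level 3: 15625
Level 4: 3125
Level 5: 625
Level 6: 125
Level 7: 25
Level 8: 5
Level 9: 1

The root is level 0 and the size-1 base case is level 9 (the tree spans levels 0 through 9, i.e. 10 levels counting the root), so the depth is the number of divisions: log_5(1953125) = 9

The recursion tree depth is log_5(1953125) = 9. At each level, the problem size is divided by 5, so it takes 9 divisions to reduce to a base case of size 1. The algorithm makes 5 recursive calls at each level.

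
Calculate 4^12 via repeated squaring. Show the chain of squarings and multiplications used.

Computing 4^12 by squaring (build up from 4^1; each line after the first costs one multiplication):

4^1 = 4
4^2 = (4^1)^2 = 4^2 = 16
4^3 = 4 * 4^2 = 4 * 16 = 64
4^6 = (4^3)^2 = 64^2 = 4096
4^12 = (4^6)^2 = 4096^2 = 16777216

Result: 16777216
Multiplications needed: 4 (4 lines after 4^1)

4^12 = 16777216. Using exponentiation by squaring, this requires 4 multiplications. The key idea: if the exponent is even, square the half-power; if odd, multiply by the base once.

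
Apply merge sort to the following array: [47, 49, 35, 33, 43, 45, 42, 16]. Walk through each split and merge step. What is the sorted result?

Merge sort trace:

Split: [47, 49, 35, 33, 43, 45, 42, 16] -> [47, 49, 35, 33] and [43, 45, 42, 16]
  Split: [47, 49, 35, 33] -> [47, 49] and [35, 33]
    Split: [47, 49] -> [47] and [49]
    Merge: [47] + [49] -> [47, 49]
    Split: [35, 33] -> [35] and [33]
    Merge: [35] + [33] -> [33, 35]
  Merge: [47, 49] + [33, 35] -> [33, 35, 47, 49]
  Split: [43, 45, 42, 16] -> [43, 45] and [42, 16]
    Split: [43, 45] -> [43] and [45]
    Merge: [43] + [45] -> [43, 45]
    Split: [42, 16] -> [42] and [16]
    Merge: [42] + [16] -> [16, 42]
  Merge: [43, 45] + [16, 42] -> [16, 42, 43, 45]
Merge: [33, 35, 47, 49] + [16, 42, 43, 45] -> [16, 33, 35, 42, 43, 45, 47, 49]

Final sorted array: [16, 33, 35, 42, 43, 45, 47, 49]

The merge sort proceeds by recursively splitting the array and merging sorted halves.
After all merges, the sorted array is [16, 33, 35, 42, 43, 45, 47, 49].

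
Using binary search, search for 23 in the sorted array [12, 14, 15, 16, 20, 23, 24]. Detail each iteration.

Binary search for 23 in [12, 14, 15, 16, 20, 23, 24]:

lo=0, hi=6, mid=3, arr[mid]=16 -> 16 < 23, search right half
lo=4, hi=6, mid=5, arr[mid]=23 -> Found target at index 5!

Binary search finds 23 at index 5 after 2 comparisons. The search repeatedly halves the search space by comparing with the middle element.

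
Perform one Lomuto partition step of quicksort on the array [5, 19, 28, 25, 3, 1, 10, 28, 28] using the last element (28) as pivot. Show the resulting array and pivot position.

Lomuto partition with pivot = 28:

Initial array: [5, 19, 28, 25, 3, 1, 10, 28, 28]

arr[0]=5 <= 28: swap with position 0, array becomes [5, 19, 28, 25, 3, 1, 10, 28, 28]
arr[1]=19 <= 28: swap with position 1, array becomes [5, 19, 28, 25, 3, 1, 10, 28, 28]
arr[2]=28 <= 28: swap with position 2, array becomes [5, 19, 28, 25, 3, 1, 10, 28, 28]
arr[3]=25 <= 28: swap with position 3, array becomes [5, 19, 28, 25, 3, 1, 10, 28, 28]
arr[4]=3 <= 28: swap with position 4, array becomes [5, 19, 28, 25, 3, 1, 10, 28, 28]
arr[5]=1 <= 28: swap with position 5, array becomes [5, 19, 28, 25, 3, 1, 10, 28, 28]
arr[6]=10 <= 28: swap with position 6, array becomes [5, 19, 28, 25, 3, 1, 10, 28, 28]
arr[7]=28 <= 28: swap with position 7, array becomes [5, 19, 28, 25, 3, 1, 10, 28, 28]

Place pivot at position 8: [5, 19, 28, 25, 3, 1, 10, 28, 28]
Pivot position: 8

After partitioning with pivot 28, the array becomes [5, 19, 28, 25, 3, 1, 10, 28, 28]. The pivot is placed at index 8. All elements to the left of the pivot are <= 28, and all elements to the right are > 28.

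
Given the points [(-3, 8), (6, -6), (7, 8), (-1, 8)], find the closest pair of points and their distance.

Computing all pairwise distances among 4 points:

d((-3, 8), (6, -6)) = 16.6433
d((-3, 8), (7, 8)) = 10.0
d((-3, 8), (-1, 8)) = 2.0 <-- minimum
d((6, -6), (7, 8)) = 14.0357
d((6, -6), (-1, 8)) = 15.6525
d((7, 8), (-1, 8)) = 8.0

Closest pair: (-3, 8) and (-1, 8) with distance 2.0

The closest pair is (-3, 8) and (-1, 8) with Euclidean distance 2.0. For 4 points, brute-force pairwise comparison is shown above. For large n, the divide-and-conquer algorithm (sort by x, recurse on halves, check the dividing strip) achieves O(n log n).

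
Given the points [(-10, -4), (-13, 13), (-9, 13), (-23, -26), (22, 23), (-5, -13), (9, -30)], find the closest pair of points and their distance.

Computing all pairwise distances among 7 points:

d((-10, -4), (-13, 13)) = 17.2627
d((-10, -4), (-9, 13)) = 17.0294
d((-10, -4), (-23, -26)) = 25.5539
d((-10, -4), (22, 23)) = 41.8688
d((-10, -4), (-5, -13)) = 10.2956
d((-10, -4), (9, -30)) = 32.2025
d((-13, 13), (-9, 13)) = 4.0 <-- minimum
d((-13, 13), (-23, -26)) = 40.2616
d((-13, 13), (22, 23)) = 36.4005
d((-13, 13), (-5, -13)) = 27.2029
d((-13, 13), (9, -30)) = 48.3011
d((-9, 13), (-23, -26)) = 41.4367
d((-9, 13), (22, 23)) = 32.573
d((-9, 13), (-5, -13)) = 26.3059
d((-9, 13), (9, -30)) = 46.6154
d((-23, -26), (22, 23)) = 66.5282
d((-23, -26), (-5, -13)) = 22.2036
d((-23, -26), (9, -30)) = 32.249
d((22, 23), (-5, -13)) = 45.0
d((22, 23), (9, -30)) = 54.5711
d((-5, -13), (9, -30)) = 22.0227

Closest pair: (-13, 13) and (-9, 13) with distance 4.0

The closest pair is (-13, 13) and (-9, 13) with Euclidean distance 4.0. For 7 points, brute-force pairwise comparison is shown above. For large n, the divide-and-conquer algorithm (sort by x, recurse on halves, check the dividing strip) achieves O(n log n).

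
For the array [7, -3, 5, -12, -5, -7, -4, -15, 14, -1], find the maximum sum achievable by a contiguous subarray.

Using Kadane's algorithm on [7, -3, 5, -12, -5, -7, -4, -15, 14, -1]:

Scanning through the array:
Position 1 (value -3): max_ending_here = 4, max_so_far = 7
Position 2 (value 5): max_ending_here = 9, max_so_far = 9
Position 3 (value -12): max_ending_here = -3, max_so_far = 9
Position 4 (value -5): max_ending_here = -5, max_so_far = 9
Position 5 (value -7): max_ending_here = -7, max_so_far = 9
Position 6 (value -4): max_ending_here = -4, max_so_far = 9
Position 7 (value -15): max_ending_here = -15, max_so_far = 9
Position 8 (value 14): max_ending_here = 14, max_so_far = 14
Position 9 (value -1): max_ending_here = 13, max_so_far = 14

Maximum subarray: [14]
Maximum sum: 14

The maximum subarray is [14] with sum 14. This subarray runs from index 8 to index 8.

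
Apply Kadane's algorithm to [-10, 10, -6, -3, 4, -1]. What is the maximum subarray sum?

Using Kadane's algorithm on [-10, 10, -6, -3, 4, -1]:

Scanning through the array:
Position 1 (value 10): max_ending_here = 10, max_so_far = 10
Position 2 (value -6): max_ending_here = 4, max_so_far = 10
Position 3 (value -3): max_ending_here = 1, max_so_far = 10
Position 4 (value 4): max_ending_here = 5, max_so_far = 10
Position 5 (value -1): max_ending_here = 4, max_so_far = 10

Maximum subarray: [10]
Maximum sum: 10

The maximum subarray is [10] with sum 10. This subarray runs from index 1 to index 1.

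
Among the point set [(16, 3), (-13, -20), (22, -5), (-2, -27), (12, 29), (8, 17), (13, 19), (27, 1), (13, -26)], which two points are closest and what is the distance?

Computing all pairwise distances among 9 points:

d((16, 3), (-13, -20)) = 37.0135
d((16, 3), (22, -5)) = 10.0
d((16, 3), (-2, -27)) = 34.9857
d((16, 3), (12, 29)) = 26.3059
d((16, 3), (8, 17)) = 16.1245
d((16, 3), (13, 19)) = 16.2788
d((16, 3), (27, 1)) = 11.1803
d((16, 3), (13, -26)) = 29.1548
d((-13, -20), (22, -5)) = 38.0789
d((-13, -20), (-2, -27)) = 13.0384
d((-13, -20), (12, 29)) = 55.0091
d((-13, -20), (8, 17)) = 42.5441
d((-13, -20), (13, 19)) = 46.8722
d((-13, -20), (27, 1)) = 45.1774
d((-13, -20), (13, -26)) = 26.6833
d((22, -5), (-2, -27)) = 32.5576
d((22, -5), (12, 29)) = 35.4401
d((22, -5), (8, 17)) = 26.0768
d((22, -5), (13, 19)) = 25.632
d((22, -5), (27, 1)) = 7.8102
d((22, -5), (13, -26)) = 22.8473
d((-2, -27), (12, 29)) = 57.7235
d((-2, -27), (8, 17)) = 45.1221
d((-2, -27), (13, 19)) = 48.3839
d((-2, -27), (27, 1)) = 40.3113
d((-2, -27), (13, -26)) = 15.0333
d((12, 29), (8, 17)) = 12.6491
d((12, 29), (13, 19)) = 10.0499
d((12, 29), (27, 1)) = 31.7648
d((12, 29), (13, -26)) = 55.0091
d((8, 17), (13, 19)) = 5.3852 <-- minimum
d((8, 17), (27, 1)) = 24.8395
d((8, 17), (13, -26)) = 43.2897
d((13, 19), (27, 1)) = 22.8035
d((13, 19), (13, -26)) = 45.0
d((27, 1), (13, -26)) = 30.4138

Closest pair: (8, 17) and (13, 19) with distance 5.3852

The closest pair is (8, 17) and (13, 19) with Euclidean distance 5.3852. For 9 points, brute-force pairwise comparison is shown above. For large n, the divide-and-conquer algorithm (sort by x, recurse on halves, check the dividing strip) achieves O(n log n).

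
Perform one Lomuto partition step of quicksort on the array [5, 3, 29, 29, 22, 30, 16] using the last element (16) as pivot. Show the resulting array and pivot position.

Lomuto partition with pivot = 16:

Initial array: [5, 3, 29, 29, 22, 30, 16]

arr[0]=5 <= 16: swap with position 0, array becomes [5, 3, 29, 29, 22, 30, 16]
arr[1]=3 <= 16: swap with position 1, array becomes [5, 3, 29, 29, 22, 30, 16]
arr[2]=29 > 16: no swap
arr[3]=29 > 16: no swap
arr[4]=22 > 16: no swap
arr[5]=30 > 16: no swap

Place pivot at position 2: [5, 3, 16, 29, 22, 30, 29]
Pivot position: 2

After partitioning with pivot 16, the array becomes [5, 3, 16, 29, 22, 30, 29]. The pivot is placed at index 2. All elements to the left of the pivot are <= 16, and all elements to the right are > 16.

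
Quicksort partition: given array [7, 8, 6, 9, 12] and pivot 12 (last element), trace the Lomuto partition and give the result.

Lomuto partition with pivot = 12:

Initial array: [7, 8, 6, 9, 12]

arr[0]=7 <= 12: swap with position 0, array becomes [7, 8, 6, 9, 12]
arr[1]=8 <= 12: swap with position 1, array becomes [7, 8, 6, 9, 12]
arr[2]=6 <= 12: swap with position 2, array becomes [7, 8, 6, 9, 12]
arr[3]=9 <= 12: swap with position 3, array becomes [7, 8, 6, 9, 12]

Place pivot at position 4: [7, 8, 6, 9, 12]
Pivot position: 4

After partitioning with pivot 12, the array becomes [7, 8, 6, 9, 12]. The pivot is placed at index 4. All elements to the left of the pivot are <= 12, and all elements to the right are > 12.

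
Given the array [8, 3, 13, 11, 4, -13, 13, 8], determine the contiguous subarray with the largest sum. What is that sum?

Using Kadane's algorithm on [8, 3, 13, 11, 4, -13, 13, 8]:

Scanning through the array:
Position 1 (value 3): max_ending_here = 11, max_so_far = 11
Position 2 (value 13): max_ending_here = 24, max_so_far = 24
Position 3 (value 11): max_ending_here = 35, max_so_far = 35
Position 4 (value 4): max_ending_here = 39, max_so_far = 39
Position 5 (value -13): max_ending_here = 26, max_so_far = 39
Position 6 (value 13): max_ending_here = 39, max_so_far = 39
Position 7 (value 8): max_ending_here = 47, max_so_far = 47

Maximum subarray: [8, 3, 13, 11, 4, -13, 13, 8]
Maximum sum: 47

The maximum subarray is [8, 3, 13, 11, 4, -13, 13, 8] with sum 47. This subarray runs from index 0 to index 7.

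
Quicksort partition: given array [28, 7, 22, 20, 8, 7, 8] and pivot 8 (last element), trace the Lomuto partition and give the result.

Lomuto partition with pivot = 8:

Initial array: [28, 7, 22, 20, 8, 7, 8]

arr[0]=28 > 8: no swap
arr[1]=7 <= 8: swap with position 0, array becomes [7, 28, 22, 20, 8, 7, 8]
arr[2]=22 > 8: no swap
arr[3]=20 > 8: no swap
arr[4]=8 <= 8: swap with position 1, array becomes [7, 8, 22, 20, 28, 7, 8]
arr[5]=7 <= 8: swap with position 2, array becomes [7, 8, 7, 20, 28, 22, 8]

Place pivot at position 3: [7, 8, 7, 8, 28, 22, 20]
Pivot position: 3

After partitioning with pivot 8, the array becomes [7, 8, 7, 8, 28, 22, 20]. The pivot is placed at index 3. All elements to the left of the pivot are <= 8, and all elements to the right are > 8.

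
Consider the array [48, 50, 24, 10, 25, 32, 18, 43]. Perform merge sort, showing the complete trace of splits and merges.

Merge sort trace:

Split: [48, 50, 24, 10, 25, 32, 18, 43] -> [48, 50, 24, 10] and [25, 32, 18, 43]
  Split: [48, 50, 24, 10] -> [48, 50] and [24, 10]
    Split: [48, 50] -> [48] and [50]
    Merge: [48] + [50] -> [48, 50]
    Split: [24, 10] -> [24] and [10]
    Merge: [24] + [10] -> [10, 24]
  Merge: [48, 50] + [10, 24] -> [10, 24, 48, 50]
  Split: [25, 32, 18, 43] -> [25, 32] and [18, 43]
    Split: [25, 32] -> [25] and [32]
    Merge: [25] + [32] -> [25, 32]
    Split: [18, 43] -> [18] and [43]
    Merge: [18] + [43] -> [18, 43]
  Merge: [25, 32] + [18, 43] -> [18, 25, 32, 43]
Merge: [10, 24, 48, 50] + [18, 25, 32, 43] -> [10, 18, 24, 25, 32, 43, 48, 50]

Final sorted array: [10, 18, 24, 25, 32, 43, 48, 50]

The merge sort proceeds by recursively splitting the array and merging sorted halves.
After all merges, the sorted array is [10, 18, 24, 25, 32, 43, 48, 50].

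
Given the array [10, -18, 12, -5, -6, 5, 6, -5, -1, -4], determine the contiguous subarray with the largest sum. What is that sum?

Using Kadane's algorithm on [10, -18, 12, -5, -6, 5, 6, -5, -1, -4]:

Scanning through the array:
Position 1 (value -18): max_ending_here = -8, max_so_far = 10
Position 2 (value 12): max_ending_here = 12, max_so_far = 12
Position 3 (value -5): max_ending_here = 7, max_so_far = 12
Position 4 (value -6): max_ending_here = 1, max_so_far = 12
Position 5 (value 5): max_ending_here = 6, max_so_far = 12
Position 6 (value 6): max_ending_here = 12, max_so_far = 12
Position 7 (value -5): max_ending_here = 7, max_so_far = 12
Position 8 (value -1): max_ending_here = 6, max_so_far = 12
Position 9 (value -4): max_ending_here = 2, max_so_far = 12

Maximum subarray: [12]
Maximum sum: 12

The maximum subarray is [12] with sum 12. This subarray runs from index 2 to index 2.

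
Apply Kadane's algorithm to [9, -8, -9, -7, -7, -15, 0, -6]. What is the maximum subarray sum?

Using Kadane's algorithm on [9, -8, -9, -7, -7, -15, 0, -6]:

Scanning through the array:
Position 1 (value -8): max_ending_here = 1, max_so_far = 9
Position 2 (value -9): max_ending_here = -8, max_so_far = 9
Position 3 (value -7): max_ending_here = -7, max_so_far = 9
Position 4 (value -7): max_ending_here = -7, max_so_far = 9
Position 5 (value -15): max_ending_here = -15, max_so_far = 9
Position 6 (value 0): max_ending_here = 0, max_so_far = 9
Position 7 (value -6): max_ending_here = -6, max_so_far = 9

Maximum subarray: [9]
Maximum sum: 9

The maximum subarray is [9] with sum 9. This subarray runs from index 0 to index 0.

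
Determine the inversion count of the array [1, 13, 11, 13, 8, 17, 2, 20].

Finding inversions in [1, 13, 11, 13, 8, 17, 2, 20]:

(1, 2): arr[1]=13 > arr[2]=11
(1, 4): arr[1]=13 > arr[4]=8
(1, 6): arr[1]=13 > arr[6]=2
(2, 4): arr[2]=11 > arr[4]=8
(2, 6): arr[2]=11 > arr[6]=2
(3, 4): arr[3]=13 > arr[4]=8
(3, 6): arr[3]=13 > arr[6]=2
(4, 6): arr[4]=8 > arr[6]=2
(5, 6): arr[5]=17 > arr[6]=2

Total inversions: 9

The array has 9 inversion(s): (1,2), (1,4), (1,6), (2,4), (2,6), (3,4), (3,6), (4,6), (5,6). Each pair (i,j) satisfies i < j and arr[i] > arr[j].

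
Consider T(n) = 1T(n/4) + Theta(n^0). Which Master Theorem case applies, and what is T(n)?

Master Theorem for T(n) = 1T(n/4) + O(n^0):

a = 1, b = 4, c = 0
log_b(a) = log_4(1) = 0.0000

Case 2: c = 0 = log_4(1) = 0.0000
T(n) = O(n^0 log n) = O(log n)

For T(n) = 1T(n/4) + O(n^0): log_4(1) = 0.0000. This is Case 2 of the Master Theorem (c = log_b(a), equal work at all levels), giving O(log n).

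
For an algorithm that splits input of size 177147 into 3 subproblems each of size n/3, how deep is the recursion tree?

For divide and conquer with division factor 3:

Problem sizes at each level:
Level 0: 177147
Level 1: 59049
Level 2: 19683
Level 3: 6561
Level 4: 2187
Level 5: 729
Level 6: 243
Level 7: 81
Level 8: 27
Level 9: 9
Level 10: 3
Level 11: 1

The root is level 0 and the size-1 base case is level 11 (the tree spans levels 0 through 11, i.e. 12 levels counting the root), so the depth is the number of divisions: log_3(177147) = 11

The recursion tree depth is log_3(177147) = 11. At each level, the problem size is divided by 3, so it takes 11 divisions to reduce to a base case of size 1. The algorithm makes 3 recursive calls at each level.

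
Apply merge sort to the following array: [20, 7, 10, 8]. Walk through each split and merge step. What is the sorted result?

Merge sort trace:

Split: [20, 7, 10, 8] -> [20, 7] and [10, 8]
  Split: [20, 7] -> [20] and [7]
  Merge: [20] + [7] -> [7, 20]
  Split: [10, 8] -> [10] and [8]
  Merge: [10] + [8] -> [8, 10]
Merge: [7, 20] + [8, 10] -> [7, 8, 10, 20]

Final sorted array: [7, 8, 10, 20]

The merge sort proceeds by recursively splitting the array and merging sorted halves.
After all merges, the sorted array is [7, 8, 10, 20].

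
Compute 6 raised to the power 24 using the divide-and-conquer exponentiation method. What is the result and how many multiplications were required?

Computing 6^24 by squaring (build up from 6^1; each line after the first costs one multiplication):

6^1 = 6
6^2 = (6^1)^2 = 6^2 = 36
6^3 = 6 * 6^2 = 6 * 36 = 216
6^6 = (6^3)^2 = 216^2 = 46656
6^12 = (6^6)^2 = 46656^2 = 2176782336
6^24 = (6^12)^2 = 2176782336^2 = 4738381338321616896

Result: 4738381338321616896
Multiplications needed: 5 (5 lines after 6^1)

6^24 = 4738381338321616896. Using exponentiation by squaring, this requires 5 multiplications. The key idea: if the exponent is even, square the half-power; if odd, multiply by the base once.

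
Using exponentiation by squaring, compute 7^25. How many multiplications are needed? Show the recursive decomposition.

Computing 7^25 by squaring (build up from 7^1; each line after the first costs one multiplication):

7^1 = 7
7^2 = (7^1)^2 = 7^2 = 49
7^3 = 7 * 7^2 = 7 * 49 = 343
7^6 = (7^3)^2 = 343^2 = 117649
7^12 = (7^6)^2 = 117649^2 = 13841287201
7^24 = (7^12)^2 = 13841287201^2 = 191581231380566414401
7^25 = 7 * 7^24 = 7 * 191581231380566414401 = 1341068619663964900807

Result: 1341068619663964900807
Multiplications needed: 6 (6 lines after 7^1)

7^25 = 1341068619663964900807. Using exponentiation by squaring, this requires 6 multiplications. The key idea: if the exponent is even, square the half-power; if odd, multiply by the base once.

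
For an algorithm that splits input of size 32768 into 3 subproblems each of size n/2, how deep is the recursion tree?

For divide and conquer with division factor 2:

Problem sizes at each level:
Level 0: 32768
Level 1: 16384
Level 2: 8192
Level 3: 4096
Level 4: 2048
Level 5: 1024
Level 6: 512
Level 7: 256
Level 8: 128
Level 9: 64
Level 10: 32
Level 11: 16
Level 12: 8
Level 13: 4
Level 14: 2
Level 15: 1

The root is level 0 and the size-1 base case is level 15 (the tree spans levels 0 through 15, i.e. 16 levels counting the root), so the depth is the number of divisions: log_2(32768) = 15

The recursion tree depth is log_2(32768) = 15. At each level, the problem size is divided by 2, so it takes 15 divisions to reduce to a base case of size 1. The algorithm makes 3 recursive calls at each level.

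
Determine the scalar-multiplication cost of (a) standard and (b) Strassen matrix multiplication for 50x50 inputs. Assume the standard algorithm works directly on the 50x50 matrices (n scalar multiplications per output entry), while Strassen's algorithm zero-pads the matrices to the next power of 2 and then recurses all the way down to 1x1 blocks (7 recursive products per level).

Matrix multiplication for 50x50 matrices:

Strassen's algorithm requires power-of-2 dimensions. Pad 50x50 to 64x64 (next power of 2).

Standard algorithm: 50^3 = 125000 multiplications
Strassen's algorithm: 7^(log2(64)) = 7^6 = 117649 multiplications
Savings: 125000 - 117649 = 7351 multiplications

Standard: 125000 multiplications (50^3). Strassen: 117649 multiplications (7^6, after padding to 64x64). Strassen reduces 8 recursive multiplications to 7 at each level.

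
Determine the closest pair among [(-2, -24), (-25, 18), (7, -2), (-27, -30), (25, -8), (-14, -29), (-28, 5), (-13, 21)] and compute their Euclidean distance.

Computing all pairwise distances among 8 points:

d((-2, -24), (-25, 18)) = 47.8853
d((-2, -24), (7, -2)) = 23.7697
d((-2, -24), (-27, -30)) = 25.7099
d((-2, -24), (25, -8)) = 31.3847
d((-2, -24), (-14, -29)) = 13.0
d((-2, -24), (-28, 5)) = 38.9487
d((-2, -24), (-13, 21)) = 46.3249
d((-25, 18), (7, -2)) = 37.7359
d((-25, 18), (-27, -30)) = 48.0416
d((-25, 18), (25, -8)) = 56.356
d((-25, 18), (-14, -29)) = 48.2701
d((-25, 18), (-28, 5)) = 13.3417
d((-25, 18), (-13, 21)) = 12.3693 <-- minimum
d((7, -2), (-27, -30)) = 44.0454
d((7, -2), (25, -8)) = 18.9737
d((7, -2), (-14, -29)) = 34.2053
d((7, -2), (-28, 5)) = 35.6931
d((7, -2), (-13, 21)) = 30.4795
d((-27, -30), (25, -8)) = 56.4624
d((-27, -30), (-14, -29)) = 13.0384
d((-27, -30), (-28, 5)) = 35.0143
d((-27, -30), (-13, 21)) = 52.8867
d((25, -8), (-14, -29)) = 44.2945
d((25, -8), (-28, 5)) = 54.5711
d((25, -8), (-13, 21)) = 47.8017
d((-14, -29), (-28, 5)) = 36.7696
d((-14, -29), (-13, 21)) = 50.01
d((-28, 5), (-13, 21)) = 21.9317

Closest pair: (-25, 18) and (-13, 21) with distance 12.3693

The closest pair is (-25, 18) and (-13, 21) with Euclidean distance 12.3693. For 8 points, brute-force pairwise comparison is shown above. For large n, the divide-and-conquer algorithm (sort by x, recurse on halves, check the dividing strip) achieves O(n log n).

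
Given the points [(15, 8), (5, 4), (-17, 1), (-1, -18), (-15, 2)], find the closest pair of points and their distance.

Computing all pairwise distances among 5 points:

d((15, 8), (5, 4)) = 10.7703
d((15, 8), (-17, 1)) = 32.7567
d((15, 8), (-1, -18)) = 30.5287
d((15, 8), (-15, 2)) = 30.5941
d((5, 4), (-17, 1)) = 22.2036
d((5, 4), (-1, -18)) = 22.8035
d((5, 4), (-15, 2)) = 20.0998
d((-17, 1), (-1, -18)) = 24.8395
d((-17, 1), (-15, 2)) = 2.2361 <-- minimum
d((-1, -18), (-15, 2)) = 24.4131

Closest pair: (-17, 1) and (-15, 2) with distance 2.2361

The closest pair is (-17, 1) and (-15, 2) with Euclidean distance 2.2361. For 5 points, brute-force pairwise comparison is shown above. For large n, the divide-and-conquer algorithm (sort by x, recurse on halves, check the dividing strip) achieves O(n log n).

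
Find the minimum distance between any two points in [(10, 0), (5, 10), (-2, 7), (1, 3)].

Computing all pairwise distances among 4 points:

d((10, 0), (5, 10)) = 11.1803
d((10, 0), (-2, 7)) = 13.8924
d((10, 0), (1, 3)) = 9.4868
d((5, 10), (-2, 7)) = 7.6158
d((5, 10), (1, 3)) = 8.0623
d((-2, 7), (1, 3)) = 5.0 <-- minimum

Closest pair: (-2, 7) and (1, 3) with distance 5.0

The closest pair is (-2, 7) and (1, 3) with Euclidean distance 5.0. For 4 points, brute-force pairwise comparison is shown above. For large n, the divide-and-conquer algorithm (sort by x, recurse on halves, check the dividing strip) achieves O(n log n).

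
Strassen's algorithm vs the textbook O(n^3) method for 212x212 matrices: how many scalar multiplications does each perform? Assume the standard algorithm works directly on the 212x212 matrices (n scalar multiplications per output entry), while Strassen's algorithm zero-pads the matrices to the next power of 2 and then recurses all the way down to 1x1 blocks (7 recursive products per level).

Matrix multiplication for 212x212 matrices:

Strassen's algorithm requires power-of-2 dimensions. Pad 212x212 to 256x256 (next power of 2).

Standard algorithm: 212^3 = 9528128 multiplications
Strassen's algorithm: 7^(log2(256)) = 7^8 = 5764801 multiplications
Savings: 9528128 - 5764801 = 3763327 multiplications

Standard: 9528128 multiplications (212^3). Strassen: 5764801 multiplications (7^8, after padding to 256x256). Strassen reduces 8 recursive multiplications to 7 at each level.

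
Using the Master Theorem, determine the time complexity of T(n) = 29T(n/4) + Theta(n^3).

Master Theorem for T(n) = 29T(n/4) + O(n^3):

a = 29, b = 4, c = 3
log_b(a) = log_4(29) = 2.4290

Case 3: c = 3 > log_4(29) = 2.4290
T(n) = O(n^3) = O(n^3)

For T(n) = 29T(n/4) + O(n^3): log_4(29) = 2.4290. This is Case 3 of the Master Theorem (c > log_b(a), work dominated by root), giving O(n^3).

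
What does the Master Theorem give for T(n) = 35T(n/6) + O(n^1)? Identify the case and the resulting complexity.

Master Theorem for T(n) = 35T(n/6) + O(n^1):

a = 35, b = 6, c = 1
log_b(a) = log_6(35) = 1.9843

Case 1: c = 1 < log_6(35) = 1.9843
T(n) = O(n^(log_6 35))

For T(n) = 35T(n/6) + O(n^1): log_6(35) = 1.9843. This is Case 1 of the Master Theorem (c < log_b(a), work dominated by leaves), giving O(n^(log_6 35)).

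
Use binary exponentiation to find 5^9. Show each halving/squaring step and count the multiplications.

Computing 5^9 by squaring (build up from 5^1; each line after the first costs one multiplication):

5^1 = 5
5^2 = (5^1)^2 = 5^2 = 25
5^4 = (5^2)^2 = 25^2 = 625
5^8 = (5^4)^2 = 625^2 = 390625
5^9 = 5 * 5^8 = 5 * 390625 = 1953125

Result: 1953125
Multiplications needed: 4 (4 lines after 5^1)

5^9 = 1953125. Using exponentiation by squaring, this requires 4 multiplications. The key idea: if the exponent is even, square the half-power; if odd, multiply by the base once.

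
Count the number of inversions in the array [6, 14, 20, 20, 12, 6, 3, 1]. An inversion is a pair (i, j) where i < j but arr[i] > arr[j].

Finding inversions in [6, 14, 20, 20, 12, 6, 3, 1]:

(0, 6): arr[0]=6 > arr[6]=3
(0, 7): arr[0]=6 > arr[7]=1
(1, 4): arr[1]=14 > arr[4]=12
(1, 5): arr[1]=14 > arr[5]=6
(1, 6): arr[1]=14 > arr[6]=3
(1, 7): arr[1]=14 > arr[7]=1
(2, 4): arr[2]=20 > arr[4]=12
(2, 5): arr[2]=20 > arr[5]=6
(2, 6): arr[2]=20 > arr[6]=3
(2, 7): arr[2]=20 > arr[7]=1
(3, 4): arr[3]=20 > arr[4]=12
(3, 5): arr[3]=20 > arr[5]=6
(3, 6): arr[3]=20 > arr[6]=3
(3, 7): arr[3]=20 > arr[7]=1
(4, 5): arr[4]=12 > arr[5]=6
(4, 6): arr[4]=12 > arr[6]=3
(4, 7): arr[4]=12 > arr[7]=1
(5, 6): arr[5]=6 > arr[6]=3
(5, 7): arr[5]=6 > arr[7]=1
(6, 7): arr[6]=3 > arr[7]=1

Total inversions: 20

The array has 20 inversion(s): (0,6), (0,7), (1,4), (1,5), (1,6), (1,7), (2,4), (2,5), (2,6), (2,7), (3,4), (3,5), (3,6), (3,7), (4,5), (4,6), (4,7), (5,6), (5,7), (6,7). Each pair (i,j) satisfies i < j and arr[i] > arr[j].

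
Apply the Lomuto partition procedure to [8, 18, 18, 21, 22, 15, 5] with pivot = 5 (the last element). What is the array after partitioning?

Lomuto partition with pivot = 5:

Initial array: [8, 18, 18, 21, 22, 15, 5]

arr[0]=8 > 5: no swap
arr[1]=18 > 5: no swap
arr[2]=18 > 5: no swap
arr[3]=21 > 5: no swap
arr[4]=22 > 5: no swap
arr[5]=15 > 5: no swap

Place pivot at position 0: [5, 18, 18, 21, 22, 15, 8]
Pivot position: 0

After partitioning with pivot 5, the array becomes [5, 18, 18, 21, 22, 15, 8]. The pivot is placed at index 0. All elements to the left of the pivot are <= 5, and all elements to the right are > 5.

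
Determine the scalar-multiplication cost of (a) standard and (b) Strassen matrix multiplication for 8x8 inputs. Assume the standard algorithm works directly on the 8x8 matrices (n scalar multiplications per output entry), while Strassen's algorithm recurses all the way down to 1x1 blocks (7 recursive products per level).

Matrix multiplication for 8x8 matrices:

Standard algorithm: 8^3 = 512 multiplications
Strassen's algorithm: 7^(log2(8)) = 7^3 = 343 multiplications
Savings: 512 - 343 = 169 multiplications

Standard: 512 multiplications (8^3). Strassen: 343 multiplications (7^3). Strassen reduces 8 recursive multiplications to 7 at each level.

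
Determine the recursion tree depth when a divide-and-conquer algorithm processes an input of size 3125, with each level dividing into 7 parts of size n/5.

For divide and conquer with division factor 5:

Problem sizes at each level:
Level 0: 3125
Level 1: 625
Level 2: 125
Level 3: 25
Level 4: 5
Level 5: 1

The root is level 0 and the size-1 base case is level 5 (the tree spans levels 0 through 5, i.e. 6 levels counting the root), so the depth is the number of divisions: log_5(3125) = 5

The recursion tree depth is log_5(3125) = 5. At each level, the problem size is divided by 5, so it takes 5 divisions to reduce to a base case of size 1. The algorithm makes 7 recursive calls at each level.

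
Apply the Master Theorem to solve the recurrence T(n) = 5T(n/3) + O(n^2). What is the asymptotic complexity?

Master Theorem for T(n) = 5T(n/3) + O(n^2):

a = 5, b = 3, c = 2
log_b(a) = log_3(5) = 1.4650

Case 3: c = 2 > log_3(5) = 1.4650
T(n) = O(n^2) = O(n^2)

For T(n) = 5T(n/3) + O(n^2): log_3(5) = 1.4650. This is Case 3 of the Master Theorem (c > log_b(a), work dominated by root), giving O(n^2).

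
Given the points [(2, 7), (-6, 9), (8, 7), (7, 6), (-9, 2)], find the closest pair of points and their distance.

Computing all pairwise distances among 5 points:

d((2, 7), (-6, 9)) = 8.2462
d((2, 7), (8, 7)) = 6.0
d((2, 7), (7, 6)) = 5.099
d((2, 7), (-9, 2)) = 12.083
d((-6, 9), (8, 7)) = 14.1421
d((-6, 9), (7, 6)) = 13.3417
d((-6, 9), (-9, 2)) = 7.6158
d((8, 7), (7, 6)) = 1.4142 <-- minimum
d((8, 7), (-9, 2)) = 17.72
d((7, 6), (-9, 2)) = 16.4924

Closest pair: (8, 7) and (7, 6) with distance 1.4142

The closest pair is (8, 7) and (7, 6) with Euclidean distance 1.4142. For 5 points, brute-force pairwise comparison is shown above. For large n, the divide-and-conquer algorithm (sort by x, recurse on halves, check the dividing strip) achieves O(n log n).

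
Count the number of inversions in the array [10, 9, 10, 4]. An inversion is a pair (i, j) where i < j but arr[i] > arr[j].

Finding inversions in [10, 9, 10, 4]:

(0, 1): arr[0]=10 > arr[1]=9
(0, 3): arr[0]=10 > arr[3]=4
(1, 3): arr[1]=9 > arr[3]=4
(2, 3): arr[2]=10 > arr[3]=4

Total inversions: 4

The array has 4 inversion(s): (0,1), (0,3), (1,3), (2,3). Each pair (i,j) satisfies i < j and arr[i] > arr[j].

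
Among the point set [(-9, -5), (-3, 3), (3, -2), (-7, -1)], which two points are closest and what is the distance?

Computing all pairwise distances among 4 points:

d((-9, -5), (-3, 3)) = 10.0
d((-9, -5), (3, -2)) = 12.3693
d((-9, -5), (-7, -1)) = 4.4721 <-- minimum
d((-3, 3), (3, -2)) = 7.8102
d((-3, 3), (-7, -1)) = 5.6569
d((3, -2), (-7, -1)) = 10.0499

Closest pair: (-9, -5) and (-7, -1) with distance 4.4721

The closest pair is (-9, -5) and (-7, -1) with Euclidean distance 4.4721. For 4 points, brute-force pairwise comparison is shown above. For large n, the divide-and-conquer algorithm (sort by x, recurse on halves, check the dividing strip) achieves O(n log n).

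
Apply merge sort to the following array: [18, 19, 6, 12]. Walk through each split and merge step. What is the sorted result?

Merge sort trace:

Split: [18, 19, 6, 12] -> [18, 19] and [6, 12]
  Split: [18, 19] -> [18] and [19]
  Merge: [18] + [19] -> [18, 19]
  Split: [6, 12] -> [6] and [12]
  Merge: [6] + [12] -> [6, 12]
Merge: [18, 19] + [6, 12] -> [6, 12, 18, 19]

Final sorted array: [6, 12, 18, 19]

The merge sort proceeds by recursively splitting the array and merging sorted halves.
After all merges, the sorted array is [6, 12, 18, 19].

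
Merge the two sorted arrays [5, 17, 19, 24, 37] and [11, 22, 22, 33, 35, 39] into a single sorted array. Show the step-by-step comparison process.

Merging process:

Compare 5 vs 11: take 5 from left. Merged: [5]
Compare 17 vs 11: take 11 from right. Merged: [5, 11]
Compare 17 vs 22: take 17 from left. Merged: [5, 11, 17]
Compare 19 vs 22: take 19 from left. Merged: [5, 11, 17, 19]
Compare 24 vs 22: take 22 from right. Merged: [5, 11, 17, 19, 22]
Compare 24 vs 22: take 22 from right. Merged: [5, 11, 17, 19, 22, 22]
Compare 24 vs 33: take 24 from left. Merged: [5, 11, 17, 19, 22, 22, 24]
Compare 37 vs 33: take 33 from right. Merged: [5, 11, 17, 19, 22, 22, 24, 33]
Compare 37 vs 35: take 35 from right. Merged: [5, 11, 17, 19, 22, 22, 24, 33, 35]
Compare 37 vs 39: take 37 from left. Merged: [5, 11, 17, 19, 22, 22, 24, 33, 35, 37]
Append remaining from right: [39]. Merged: [5, 11, 17, 19, 22, 22, 24, 33, 35, 37, 39]

Final merged array: [5, 11, 17, 19, 22, 22, 24, 33, 35, 37, 39]
Total comparisons: 10

The merged array is [5, 11, 17, 19, 22, 22, 24, 33, 35, 37, 39], requiring 10 comparisons. The merge step runs in O(n) time where n is the total number of elements.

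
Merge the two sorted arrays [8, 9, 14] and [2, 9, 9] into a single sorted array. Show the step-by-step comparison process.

Merging process:

Compare 8 vs 2: take 2 from right. Merged: [2]
Compare 8 vs 9: take 8 from left. Merged: [2, 8]
Compare 9 vs 9: take 9 from left. Merged: [2, 8, 9]
Compare 14 vs 9: take 9 from right. Merged: [2, 8, 9, 9]
Compare 14 vs 9: take 9 from right. Merged: [2, 8, 9, 9, 9]
Append remaining from left: [14]. Merged: [2, 8, 9, 9, 9, 14]

Final merged array: [2, 8, 9, 9, 9, 14]
Total comparisons: 5

The merged array is [2, 8, 9, 9, 9, 14], requiring 5 comparisons. The merge step runs in O(n) time where n is the total number of elements.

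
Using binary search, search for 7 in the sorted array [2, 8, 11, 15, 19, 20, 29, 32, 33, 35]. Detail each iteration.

Binary search for 7 in [2, 8, 11, 15, 19, 20, 29, 32, 33, 35]:

lo=0, hi=9, mid=4, arr[mid]=19 -> 19 > 7, search left half
lo=0, hi=3, mid=1, arr[mid]=8 -> 8 > 7, search left half
lo=0, hi=0, mid=0, arr[mid]=2 -> 2 < 7, search right half
lo=1 > hi=0, target 7 not found

Binary search determines that 7 is not in the array after 3 comparisons. The search space was exhausted without finding the target.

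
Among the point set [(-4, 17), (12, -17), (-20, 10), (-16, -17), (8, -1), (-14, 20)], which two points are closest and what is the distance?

Computing all pairwise distances among 6 points:

d((-4, 17), (12, -17)) = 37.5766
d((-4, 17), (-20, 10)) = 17.4642
d((-4, 17), (-16, -17)) = 36.0555
d((-4, 17), (8, -1)) = 21.6333
d((-4, 17), (-14, 20)) = 10.4403 <-- minimum
d((12, -17), (-20, 10)) = 41.8688
d((12, -17), (-16, -17)) = 28.0
d((12, -17), (8, -1)) = 16.4924
d((12, -17), (-14, 20)) = 45.2217
d((-20, 10), (-16, -17)) = 27.2947
d((-20, 10), (8, -1)) = 30.0832
d((-20, 10), (-14, 20)) = 11.6619
d((-16, -17), (8, -1)) = 28.8444
d((-16, -17), (-14, 20)) = 37.054
d((8, -1), (-14, 20)) = 30.4138

Closest pair: (-4, 17) and (-14, 20) with distance 10.4403

The closest pair is (-4, 17) and (-14, 20) with Euclidean distance 10.4403. For 6 points, brute-force pairwise comparison is shown above. For large n, the divide-and-conquer algorithm (sort by x, recurse on halves, check the dividing strip) achieves O(n log n).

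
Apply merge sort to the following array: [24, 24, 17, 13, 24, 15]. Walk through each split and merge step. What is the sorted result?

Merge sort trace:

Split: [24, 24, 17, 13, 24, 15] -> [24, 24, 17] and [13, 24, 15]
  Split: [24, 24, 17] -> [24] and [24, 17]
    Split: [24, 17] -> [24] and [17]
    Merge: [24] + [17] -> [17, 24]
  Merge: [24] + [17, 24] -> [17, 24, 24]
  Split: [13, 24, 15] -> [13] and [24, 15]
    Split: [24, 15] -> [24] and [15]
    Merge: [24] + [15] -> [15, 24]
  Merge: [13] + [15, 24] -> [13, 15, 24]
Merge: [17, 24, 24] + [13, 15, 24] -> [13, 15, 17, 24, 24, 24]

Final sorted array: [13, 15, 17, 24, 24, 24]

The merge sort proceeds by recursively splitting the array and merging sorted halves.
After all merges, the sorted array is [13, 15, 17, 24, 24, 24].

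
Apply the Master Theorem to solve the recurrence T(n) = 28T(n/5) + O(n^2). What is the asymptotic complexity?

Master Theorem for T(n) = 28T(n/5) + O(n^2):

a = 28, b = 5, c = 2
log_b(a) = log_5(28) = 2.0704

Case 1: c = 2 < log_5(28) = 2.0704
T(n) = O(n^(log_5 28))

For T(n) = 28T(n/5) + O(n^2): log_5(28) = 2.0704. This is Case 1 of the Master Theorem (c < log_b(a), work dominated by leaves), giving O(n^(log_5 28)).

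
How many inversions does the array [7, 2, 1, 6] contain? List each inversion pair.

Finding inversions in [7, 2, 1, 6]:

(0, 1): arr[0]=7 > arr[1]=2
(0, 2): arr[0]=7 > arr[2]=1
(0, 3): arr[0]=7 > arr[3]=6
(1, 2): arr[1]=2 > arr[2]=1

Total inversions: 4

The array has 4 inversion(s): (0,1), (0,2), (0,3), (1,2). Each pair (i,j) satisfies i < j and arr[i] > arr[j].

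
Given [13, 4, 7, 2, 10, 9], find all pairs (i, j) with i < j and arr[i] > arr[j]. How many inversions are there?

Finding inversions in [13, 4, 7, 2, 10, 9]:

(0, 1): arr[0]=13 > arr[1]=4
(0, 2): arr[0]=13 > arr[2]=7
(0, 3): arr[0]=13 > arr[3]=2
(0, 4): arr[0]=13 > arr[4]=10
(0, 5): arr[0]=13 > arr[5]=9
(1, 3): arr[1]=4 > arr[3]=2
(2, 3): arr[2]=7 > arr[3]=2
(4, 5): arr[4]=10 > arr[5]=9

Total inversions: 8

The array has 8 inversion(s): (0,1), (0,2), (0,3), (0,4), (0,5), (1,3), (2,3), (4,5). Each pair (i,j) satisfies i < j and arr[i] > arr[j].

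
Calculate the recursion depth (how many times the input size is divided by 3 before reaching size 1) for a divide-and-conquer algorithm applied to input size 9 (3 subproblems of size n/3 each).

For divide and conquer with division factor 3:

Problem sizes at each level:
Level 0: 9
Level 1: 3
Level 2: 1

The root is level 0 and the size-1 base case is level 2 (the tree spans levels 0 through 2, i.e. 3 levels counting the root), so the depth is the number of divisions: log_3(9) = 2

The recursion tree depth is log_3(9) = 2. At each level, the problem size is divided by 3, so it takes 2 divisions to reduce to a base case of size 1. The algorithm makes 3 recursive calls at each level.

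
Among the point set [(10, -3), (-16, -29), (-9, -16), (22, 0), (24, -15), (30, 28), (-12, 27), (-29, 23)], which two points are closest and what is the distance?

Computing all pairwise distances among 8 points:

d((10, -3), (-16, -29)) = 36.7696
d((10, -3), (-9, -16)) = 23.0217
d((10, -3), (22, 0)) = 12.3693 <-- minimum
d((10, -3), (24, -15)) = 18.4391
d((10, -3), (30, 28)) = 36.8917
d((10, -3), (-12, 27)) = 37.2022
d((10, -3), (-29, 23)) = 46.8722
d((-16, -29), (-9, -16)) = 14.7648
d((-16, -29), (22, 0)) = 47.8017
d((-16, -29), (24, -15)) = 42.3792
d((-16, -29), (30, 28)) = 73.2462
d((-16, -29), (-12, 27)) = 56.1427
d((-16, -29), (-29, 23)) = 53.6004
d((-9, -16), (22, 0)) = 34.8855
d((-9, -16), (24, -15)) = 33.0151
d((-9, -16), (30, 28)) = 58.7963
d((-9, -16), (-12, 27)) = 43.1045
d((-9, -16), (-29, 23)) = 43.8292
d((22, 0), (24, -15)) = 15.1327
d((22, 0), (30, 28)) = 29.1204
d((22, 0), (-12, 27)) = 43.4166
d((22, 0), (-29, 23)) = 55.9464
d((24, -15), (30, 28)) = 43.4166
d((24, -15), (-12, 27)) = 55.3173
d((24, -15), (-29, 23)) = 65.215
d((30, 28), (-12, 27)) = 42.0119
d((30, 28), (-29, 23)) = 59.2115
d((-12, 27), (-29, 23)) = 17.4642

Closest pair: (10, -3) and (22, 0) with distance 12.3693

The closest pair is (10, -3) and (22, 0) with Euclidean distance 12.3693. For 8 points, brute-force pairwise comparison is shown above. For large n, the divide-and-conquer algorithm (sort by x, recurse on halves, check the dividing strip) achieves O(n log n).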